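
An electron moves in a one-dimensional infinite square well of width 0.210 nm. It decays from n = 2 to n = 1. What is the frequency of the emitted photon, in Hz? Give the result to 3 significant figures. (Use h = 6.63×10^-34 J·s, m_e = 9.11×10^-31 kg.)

f = 6.19×10^15 Hz

E_1 = h²/(8m_eL²) = 1.368×10^-18 J and ΔE = (2² − 1²)E_1 = 4.104×10^-18 J.
f = ΔE/h = 4.104×10^-18/6.63×10^-34 = 6.19×10^15 Hz.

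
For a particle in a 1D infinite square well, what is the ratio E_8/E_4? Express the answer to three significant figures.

E_n ∝ n², so E_8/E_4 = 8²/4² = 64/16 = 4.00.

4.00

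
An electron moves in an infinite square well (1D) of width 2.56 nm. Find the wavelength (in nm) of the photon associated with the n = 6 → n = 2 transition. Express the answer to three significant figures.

E_1 = h²/(8m_eL²) = 9.193×10^-21 J, so ΔE = (6² − 2²)E_1 = 2.942×10^-19 J.
λ = hc/ΔE = (6.626×10^-34·2.998×10^8)/2.942×10^-19 = 6.75×10^-7 m = 675 nm.

λ = 675 nm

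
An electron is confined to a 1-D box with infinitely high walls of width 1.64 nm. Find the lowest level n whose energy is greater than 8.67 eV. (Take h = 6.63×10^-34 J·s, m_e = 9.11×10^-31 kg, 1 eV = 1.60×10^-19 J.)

n = 8

E_1 = h²/(8m_eL²) = 2.242×10^-20 J = 0.1401 eV.
Need n² > 8.67/0.1401 = 61.88, i.e. n > 7.866.
The smallest integer satisfying this is n = 8.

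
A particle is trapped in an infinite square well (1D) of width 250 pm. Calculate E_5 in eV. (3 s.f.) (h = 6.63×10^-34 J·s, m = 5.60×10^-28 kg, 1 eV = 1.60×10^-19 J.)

For an infinite well E_n = n²h²/(8mL²), so E_1 = h²/(8mL²) = (6.63×10^-34)²/(8·5.60×10^-28·(2.50×10^-10 m)²) = 1.570×10^-21 J.
Then E_5 = 5²·E_1 = 25·1.570×10^-21 J = 3.925×10^-20 J.
Converting, E_5 = 3.925×10^-20 J / (1.60×10^-19 J/eV) = 0.245 eV.

E_5 = 0.245 eV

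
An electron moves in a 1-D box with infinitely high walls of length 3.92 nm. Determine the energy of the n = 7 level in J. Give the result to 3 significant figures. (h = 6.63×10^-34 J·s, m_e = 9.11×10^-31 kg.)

E_7 = 1.92×10^-19 J

For an infinite well E_n = n²h²/(8m_eL²), so E_1 = h²/(8m_eL²) = (6.63×10^-34)²/(8·9.11×10^-31·(3.92×10^-9 m)²) = 3.925×10^-21 J.
Then E_7 = 7²·E_1 = 49·3.925×10^-21 J = 1.92×10^-19 J.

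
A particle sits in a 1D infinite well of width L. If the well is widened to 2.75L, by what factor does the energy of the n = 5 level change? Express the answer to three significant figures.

E_n ∝ 1/L², so the energy scales by 1/2.75² = 0.132.

0.132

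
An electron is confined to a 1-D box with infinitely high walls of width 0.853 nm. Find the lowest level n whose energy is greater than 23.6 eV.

E_1 = h²/(8m_eL²) = 8.280×10^-20 J = 0.5169 eV.
Need n² > 23.6/0.5169 = 45.66, i.e. n > 6.757.
The smallest integer satisfying this is n = 7.

n = 7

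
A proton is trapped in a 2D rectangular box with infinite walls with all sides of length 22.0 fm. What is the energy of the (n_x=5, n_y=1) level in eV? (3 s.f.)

For a 2D rectangular well E = (h²/8m_p)·Σ n_i²/L_i² = (6.626×10^-34)²/(8·1.673×10^-27) · [5²/(22.0 fm)² + 1²/(22.0 fm)²].
Evaluating gives E = 1.762×10^-12 J = 1.10×10^7 eV.

E = 1.10×10^7 eV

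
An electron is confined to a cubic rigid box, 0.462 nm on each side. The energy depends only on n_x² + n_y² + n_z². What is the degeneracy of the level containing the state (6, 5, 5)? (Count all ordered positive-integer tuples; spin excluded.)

degeneracy = 15

The level has n_x² + n_y² + n_z² = 86. The ordered positive-integer solutions are (1, 2, 9), (1, 6, 7), (1, 7, 6), (1, 9, 2), (2, 1, 9), (2, 9, 1), (5, 5, 6), (5, 6, 5), (6, 1, 7), (6, 5, 5), (6, 7, 1), (7, 1, 6), (7, 6, 1), (9, 1, 2), (9, 2, 1).
That gives 15 states.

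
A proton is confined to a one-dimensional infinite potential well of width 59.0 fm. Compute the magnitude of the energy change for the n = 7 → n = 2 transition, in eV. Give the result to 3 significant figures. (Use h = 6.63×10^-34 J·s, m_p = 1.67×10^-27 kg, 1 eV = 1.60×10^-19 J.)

E_1 = h²/(8m_pL²) = 9.452×10^-15 J.
|ΔE| = |7² − 2²|·E_1 = 45·9.452×10^-15 J = 4.253×10^-13 J = 2.66×10^6 eV.

|ΔE| = 2.66×10^6 eV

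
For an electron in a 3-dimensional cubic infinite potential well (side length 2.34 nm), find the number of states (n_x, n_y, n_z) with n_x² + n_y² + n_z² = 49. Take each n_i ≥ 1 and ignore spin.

The level has n_x² + n_y² + n_z² = 49. The ordered positive-integer solutions are (2, 3, 6), (2, 6, 3), (3, 2, 6), (3, 6, 2), (6, 2, 3), (6, 3, 2).
That gives 6 states.

degeneracy = 6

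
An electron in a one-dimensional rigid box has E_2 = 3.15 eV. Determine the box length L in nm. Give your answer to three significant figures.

L = 0.691 nm

From E_n = n²h²/(8m_eL²), L = n·h/√(8m_eE_n).
E_2 = 3.15 eV = 5.046×10^-19 J, so L = 2·6.626×10^-34/√(8·9.109×10^-31·5.046×10^-19) = 6.91×10^-10 m = 0.691 nm.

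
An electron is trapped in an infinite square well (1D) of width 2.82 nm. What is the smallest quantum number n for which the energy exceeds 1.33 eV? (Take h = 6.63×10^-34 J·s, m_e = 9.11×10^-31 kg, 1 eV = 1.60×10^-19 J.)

E_1 = h²/(8m_eL²) = 7.584×10^-21 J = 0.04740 eV.
Need n² > 1.33/0.04740 = 28.06, i.e. n > 5.297.
The smallest integer satisfying this is n = 6.

n = 6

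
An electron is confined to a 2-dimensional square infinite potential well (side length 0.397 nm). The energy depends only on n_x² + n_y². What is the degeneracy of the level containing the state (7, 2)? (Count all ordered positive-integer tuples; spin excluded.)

degeneracy = 2

The level has n_x² + n_y² = 53. The ordered positive-integer solutions are (2, 7), (7, 2).
That gives 2 states.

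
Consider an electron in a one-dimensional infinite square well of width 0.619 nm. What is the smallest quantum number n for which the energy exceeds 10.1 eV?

n = 4

E_1 = h²/(8m_eL²) = 1.572×10^-19 J = 0.9813 eV.
Need n² > 10.1/0.9813 = 10.29, i.e. n > 3.208.
The smallest integer satisfying this is n = 4.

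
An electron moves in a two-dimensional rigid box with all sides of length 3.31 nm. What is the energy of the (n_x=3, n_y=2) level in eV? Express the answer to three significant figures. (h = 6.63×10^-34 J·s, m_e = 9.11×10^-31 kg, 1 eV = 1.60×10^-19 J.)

For a 2D rectangular well E = (h²/8m_e)·Σ n_i²/L_i² = (6.63×10^-34)²/(8·9.11×10^-31) · [3²/(3.31 nm)² + 2²/(3.31 nm)²].
Evaluating gives E = 7.157×10^-20 J = 0.447 eV.

E = 0.447 eV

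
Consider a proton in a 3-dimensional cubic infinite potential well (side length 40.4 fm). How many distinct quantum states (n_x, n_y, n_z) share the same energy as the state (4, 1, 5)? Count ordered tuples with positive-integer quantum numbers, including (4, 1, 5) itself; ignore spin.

degeneracy = 6

The level has n_x² + n_y² + n_z² = 42. The ordered positive-integer solutions are (1, 4, 5), (1, 5, 4), (4, 1, 5), (4, 5, 1), (5, 1, 4), (5, 4, 1).
That gives 6 states.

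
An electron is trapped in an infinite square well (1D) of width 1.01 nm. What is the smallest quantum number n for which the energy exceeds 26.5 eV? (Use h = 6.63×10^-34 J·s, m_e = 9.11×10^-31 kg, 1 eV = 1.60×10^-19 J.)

n = 9

E_1 = h²/(8m_eL²) = 5.913×10^-20 J = 0.3696 eV.
Need n² > 26.5/0.3696 = 71.70, i.e. n > 8.468.
The smallest integer satisfying this is n = 9.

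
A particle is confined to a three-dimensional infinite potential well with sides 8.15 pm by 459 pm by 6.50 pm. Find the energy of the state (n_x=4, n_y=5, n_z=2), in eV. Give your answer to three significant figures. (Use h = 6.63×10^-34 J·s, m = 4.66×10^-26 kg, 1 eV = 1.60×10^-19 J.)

E = 2.47 eV

For a 3D rectangular well E = (h²/8m)·Σ n_i²/L_i² = (6.63×10^-34)²/(8·4.66×10^-26) · [4²/(8.15 pm)² + 5²/(459 pm)² + 2²/(6.50 pm)²].
Evaluating gives E = 3.958×10^-19 J = 2.47 eV.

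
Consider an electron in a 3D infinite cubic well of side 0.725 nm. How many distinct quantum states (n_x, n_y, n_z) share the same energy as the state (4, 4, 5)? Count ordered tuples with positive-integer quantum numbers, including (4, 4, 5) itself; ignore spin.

degeneracy = 6

The level has n_x² + n_y² + n_z² = 57. The ordered positive-integer solutions are (2, 2, 7), (2, 7, 2), (4, 4, 5), (4, 5, 4), (5, 4, 4), (7, 2, 2).
That gives 6 states.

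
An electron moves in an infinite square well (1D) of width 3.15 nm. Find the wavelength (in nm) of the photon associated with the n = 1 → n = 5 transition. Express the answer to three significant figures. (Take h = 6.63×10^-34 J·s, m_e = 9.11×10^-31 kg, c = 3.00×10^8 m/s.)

E_1 = h²/(8m_eL²) = 6.079×10^-21 J, so ΔE = (5² − 1²)E_1 = 1.459×10^-19 J.
λ = hc/ΔE = (6.63×10^-34·3.00×10^8)/1.459×10^-19 = 1.36×10^-6 m = 1.36×10^3 nm.

λ = 1.36×10^3 nm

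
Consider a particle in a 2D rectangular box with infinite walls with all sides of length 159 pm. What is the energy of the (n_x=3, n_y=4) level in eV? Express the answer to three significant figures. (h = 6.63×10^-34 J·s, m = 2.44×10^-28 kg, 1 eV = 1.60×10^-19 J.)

E = 1.39 eV

For a 2D rectangular well E = (h²/8m)·Σ n_i²/L_i² = (6.63×10^-34)²/(8·2.44×10^-28) · [3²/(159 pm)² + 4²/(159 pm)²].
Evaluating gives E = 2.227×10^-19 J = 1.39 eV.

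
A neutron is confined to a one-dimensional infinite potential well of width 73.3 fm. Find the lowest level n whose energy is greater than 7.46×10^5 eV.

n = 5

E_1 = h²/(8m_nL²) = 6.098×10^-15 J = 3.806×10^4 eV.
Need n² > 7.46×10^5/3.806×10^4 = 19.60, i.e. n > 4.427.
The smallest integer satisfying this is n = 5.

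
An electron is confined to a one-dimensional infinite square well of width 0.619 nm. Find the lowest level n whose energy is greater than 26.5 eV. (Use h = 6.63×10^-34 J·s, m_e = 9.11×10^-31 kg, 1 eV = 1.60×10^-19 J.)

E_1 = h²/(8m_eL²) = 1.574×10^-19 J = 0.9838 eV.
Need n² > 26.5/0.9838 = 26.94, i.e. n > 5.190.
The smallest integer satisfying this is n = 6.

n = 6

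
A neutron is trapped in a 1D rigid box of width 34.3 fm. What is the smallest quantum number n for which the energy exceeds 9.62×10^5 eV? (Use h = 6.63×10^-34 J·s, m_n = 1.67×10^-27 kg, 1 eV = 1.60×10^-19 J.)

E_1 = h²/(8m_nL²) = 2.797×10^-14 J = 1.748×10^5 eV.
Need n² > 9.62×10^5/1.748×10^5 = 5.503, i.e. n > 2.346.
The smallest integer satisfying this is n = 3.

n = 3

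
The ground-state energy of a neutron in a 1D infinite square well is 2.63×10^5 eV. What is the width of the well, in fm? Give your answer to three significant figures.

From E_n = n²h²/(8m_nL²), L = n·h/√(8m_nE_n).
E_1 = 2.63×10^5 eV = 4.213×10^-14 J, so L = 1·6.626×10^-34/√(8·1.675×10^-27·4.213×10^-14) = 2.79×10^-14 m = 27.9 fm.

L = 27.9 fm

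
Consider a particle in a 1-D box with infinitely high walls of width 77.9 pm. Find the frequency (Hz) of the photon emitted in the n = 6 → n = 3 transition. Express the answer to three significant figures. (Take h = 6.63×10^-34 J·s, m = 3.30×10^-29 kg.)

E_1 = h²/(8mL²) = 2.744×10^-19 J and ΔE = (6² − 3²)E_1 = 7.409×10^-18 J.
f = ΔE/h = 7.409×10^-18/6.63×10^-34 = 1.12×10^16 Hz.

f = 1.12×10^16 Hz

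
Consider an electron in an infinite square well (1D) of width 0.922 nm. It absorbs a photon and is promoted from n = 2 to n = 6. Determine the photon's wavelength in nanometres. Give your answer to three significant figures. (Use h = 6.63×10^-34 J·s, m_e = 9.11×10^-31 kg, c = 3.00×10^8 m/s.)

λ = 87.6 nm

E_1 = h²/(8m_eL²) = 7.095×10^-20 J, so ΔE = (6² − 2²)E_1 = 2.270×10^-18 J.
λ = hc/ΔE = (6.63×10^-34·3.00×10^8)/2.270×10^-18 = 8.76×10^-8 m = 87.6 nm.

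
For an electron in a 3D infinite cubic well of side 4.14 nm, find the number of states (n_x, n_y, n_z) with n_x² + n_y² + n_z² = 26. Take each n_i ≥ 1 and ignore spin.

The level has n_x² + n_y² + n_z² = 26. The ordered positive-integer solutions are (1, 3, 4), (1, 4, 3), (3, 1, 4), (3, 4, 1), (4, 1, 3), (4, 3, 1).
That gives 6 states.

degeneracy = 6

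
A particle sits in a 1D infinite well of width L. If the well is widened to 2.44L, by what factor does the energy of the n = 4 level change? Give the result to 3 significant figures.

E_n ∝ 1/L², so the energy scales by 1/2.44² = 0.168.

0.168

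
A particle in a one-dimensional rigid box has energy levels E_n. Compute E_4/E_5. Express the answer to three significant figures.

E_n ∝ n², so E_4/E_5 = 4²/5² = 16/25 = 0.640.

0.640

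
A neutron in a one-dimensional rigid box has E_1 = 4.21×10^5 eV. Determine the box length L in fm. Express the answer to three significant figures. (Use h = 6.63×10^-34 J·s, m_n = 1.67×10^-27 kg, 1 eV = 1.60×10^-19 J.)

From E_n = n²h²/(8m_nL²), L = n·h/√(8m_nE_n).
E_1 = 4.21×10^5 eV = 6.736×10^-14 J, so L = 1·6.63×10^-34/√(8·1.67×10^-27·6.736×10^-14) = 2.21×10^-14 m = 22.1 fm.

L = 22.1 fm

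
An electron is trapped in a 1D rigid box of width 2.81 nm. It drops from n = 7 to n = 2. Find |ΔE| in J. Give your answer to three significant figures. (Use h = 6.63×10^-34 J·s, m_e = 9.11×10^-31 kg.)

|ΔE| = 3.44×10^-19 J

E_1 = h²/(8m_eL²) = 7.638×10^-21 J.
|ΔE| = |7² − 2²|·E_1 = 45·7.638×10^-21 J = 3.44×10^-19 J.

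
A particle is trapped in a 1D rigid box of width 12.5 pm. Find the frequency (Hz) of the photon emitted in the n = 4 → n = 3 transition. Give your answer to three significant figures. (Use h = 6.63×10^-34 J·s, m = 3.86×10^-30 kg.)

E_1 = h²/(8mL²) = 9.110×10^-17 J and ΔE = (4² − 3²)E_1 = 6.377×10^-16 J.
f = ΔE/h = 6.377×10^-16/6.63×10^-34 = 9.62×10^17 Hz.

f = 9.62×10^17 Hz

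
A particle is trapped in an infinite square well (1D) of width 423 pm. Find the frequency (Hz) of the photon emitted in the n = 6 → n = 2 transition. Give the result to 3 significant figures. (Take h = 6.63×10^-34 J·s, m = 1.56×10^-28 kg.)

E_1 = h²/(8mL²) = 1.968×10^-21 J and ΔE = (6² − 2²)E_1 = 6.298×10^-20 J.
f = ΔE/h = 6.298×10^-20/6.63×10^-34 = 9.50×10^13 Hz.

f = 9.50×10^13 Hz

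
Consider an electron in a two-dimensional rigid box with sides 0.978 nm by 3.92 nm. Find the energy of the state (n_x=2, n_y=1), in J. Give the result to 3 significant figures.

For a 2D rectangular well E = (h²/8m_e)·Σ n_i²/L_i² = (6.626×10^-34)²/(8·9.109×10^-31) · [2²/(0.978 nm)² + 1²/(3.92 nm)²].
Evaluating gives E = 2.56×10^-19 J.

E = 2.56×10^-19 J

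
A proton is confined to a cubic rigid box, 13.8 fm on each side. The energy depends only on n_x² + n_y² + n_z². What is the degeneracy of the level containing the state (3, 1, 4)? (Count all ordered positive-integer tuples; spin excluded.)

The level has n_x² + n_y² + n_z² = 26. The ordered positive-integer solutions are (1, 3, 4), (1, 4, 3), (3, 1, 4), (3, 4, 1), (4, 1, 3), (4, 3, 1).
That gives 6 states.

degeneracy = 6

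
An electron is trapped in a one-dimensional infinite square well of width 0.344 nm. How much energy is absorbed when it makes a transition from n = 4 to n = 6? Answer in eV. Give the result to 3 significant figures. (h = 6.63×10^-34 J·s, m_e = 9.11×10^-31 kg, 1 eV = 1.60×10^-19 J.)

|ΔE| = 63.7 eV

E_1 = h²/(8m_eL²) = 5.097×10^-19 J.
|ΔE| = |4² − 6²|·E_1 = 20·5.097×10^-19 J = 1.019×10^-17 J = 63.7 eV.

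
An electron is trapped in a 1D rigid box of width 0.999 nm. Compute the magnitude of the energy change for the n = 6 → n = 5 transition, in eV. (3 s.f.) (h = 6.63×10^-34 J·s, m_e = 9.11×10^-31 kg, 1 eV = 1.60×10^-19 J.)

E_1 = h²/(8m_eL²) = 6.043×10^-20 J.
|ΔE| = |6² − 5²|·E_1 = 11·6.043×10^-20 J = 6.647×10^-19 J = 4.15 eV.

|ΔE| = 4.15 eV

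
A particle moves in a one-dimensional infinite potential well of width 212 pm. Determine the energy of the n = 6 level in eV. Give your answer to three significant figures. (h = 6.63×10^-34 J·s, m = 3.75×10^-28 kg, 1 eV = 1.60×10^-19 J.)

E_6 = 0.734 eV

For an infinite well E_n = n²h²/(8mL²), so E_1 = h²/(8mL²) = (6.63×10^-34)²/(8·3.75×10^-28·(2.12×10^-10 m)²) = 3.260×10^-21 J.
Then E_6 = 6²·E_1 = 36·3.260×10^-21 J = 1.174×10^-19 J.
Converting, E_6 = 1.174×10^-19 J / (1.60×10^-19 J/eV) = 0.734 eV.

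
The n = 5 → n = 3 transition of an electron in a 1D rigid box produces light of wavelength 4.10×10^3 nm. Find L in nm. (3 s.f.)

The photon carries ΔE = hc/λ = 6.626×10^-34·2.998×10^8/4.10×10^-6 m = 4.845×10^-20 J.
Since ΔE = (5² − 3²)E_1, E_1 = 3.028×10^-21 J, and L = h/√(8m_eE_1) = 4.46×10^-9 m = 4.46 nm.

L = 4.46 nm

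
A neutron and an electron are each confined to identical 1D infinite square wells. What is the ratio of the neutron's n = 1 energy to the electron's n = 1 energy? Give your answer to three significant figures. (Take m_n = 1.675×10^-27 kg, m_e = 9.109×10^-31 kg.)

E_n ∝ 1/m at fixed n and L, so the ratio is m_e/m_n = 9.109×10^-31/1.675×10^-27 = 5.44×10^-4.

5.44×10^-4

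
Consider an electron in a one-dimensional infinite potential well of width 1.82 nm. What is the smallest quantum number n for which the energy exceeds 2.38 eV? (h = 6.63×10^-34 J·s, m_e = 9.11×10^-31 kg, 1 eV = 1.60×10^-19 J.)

n = 5

E_1 = h²/(8m_eL²) = 1.821×10^-20 J = 0.1138 eV.
Need n² > 2.38/0.1138 = 20.91, i.e. n > 4.573.
The smallest integer satisfying this is n = 5.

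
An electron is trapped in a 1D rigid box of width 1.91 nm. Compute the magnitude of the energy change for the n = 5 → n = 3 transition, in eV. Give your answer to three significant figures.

E_1 = h²/(8m_eL²) = 1.651×10^-20 J.
|ΔE| = |5² − 3²|·E_1 = 16·1.651×10^-20 J = 2.642×10^-19 J = 1.65 eV.

|ΔE| = 1.65 eV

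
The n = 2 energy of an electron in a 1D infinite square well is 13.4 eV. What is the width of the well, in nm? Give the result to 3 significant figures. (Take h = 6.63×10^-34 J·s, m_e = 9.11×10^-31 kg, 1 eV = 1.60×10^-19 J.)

From E_n = n²h²/(8m_eL²), L = n·h/√(8m_eE_n).
E_2 = 13.4 eV = 2.144×10^-18 J, so L = 2·6.63×10^-34/√(8·9.11×10^-31·2.144×10^-18) = 3.35×10^-10 m = 0.335 nm.

L = 0.335 nm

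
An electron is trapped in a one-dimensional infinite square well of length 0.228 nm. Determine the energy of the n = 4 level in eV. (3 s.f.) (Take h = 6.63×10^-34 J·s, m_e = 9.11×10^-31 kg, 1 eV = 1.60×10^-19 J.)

For an infinite well E_n = n²h²/(8m_eL²), so E_1 = h²/(8m_eL²) = (6.63×10^-34)²/(8·9.11×10^-31·(2.28×10^-10 m)²) = 1.160×10^-18 J.
Then E_4 = 4²·E_1 = 16·1.160×10^-18 J = 1.856×10^-17 J.
Converting, E_4 = 1.856×10^-17 J / (1.60×10^-19 J/eV) = 116 eV.

E_4 = 116 eV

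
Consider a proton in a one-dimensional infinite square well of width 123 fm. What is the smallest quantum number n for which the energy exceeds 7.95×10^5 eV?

n = 8

E_1 = h²/(8m_pL²) = 2.168×10^-15 J = 1.353×10^4 eV.
Need n² > 7.95×10^5/1.353×10^4 = 58.76, i.e. n > 7.666.
The smallest integer satisfying this is n = 8.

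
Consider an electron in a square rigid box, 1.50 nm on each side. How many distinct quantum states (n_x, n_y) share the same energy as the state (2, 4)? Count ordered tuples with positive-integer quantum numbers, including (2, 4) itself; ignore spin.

degeneracy = 2

The level has n_x² + n_y² = 20. The ordered positive-integer solutions are (2, 4), (4, 2).
That gives 2 states.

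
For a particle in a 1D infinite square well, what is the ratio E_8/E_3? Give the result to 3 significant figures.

E_n ∝ n², so E_8/E_3 = 8²/3² = 64/9 = 7.11.

7.11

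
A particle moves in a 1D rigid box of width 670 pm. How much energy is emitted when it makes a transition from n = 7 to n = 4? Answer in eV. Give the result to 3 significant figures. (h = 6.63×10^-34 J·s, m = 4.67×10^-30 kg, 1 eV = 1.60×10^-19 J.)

|ΔE| = 5.41 eV

E_1 = h²/(8mL²) = 2.621×10^-20 J.
|ΔE| = |7² − 4²|·E_1 = 33·2.621×10^-20 J = 8.649×10^-19 J = 5.41 eV.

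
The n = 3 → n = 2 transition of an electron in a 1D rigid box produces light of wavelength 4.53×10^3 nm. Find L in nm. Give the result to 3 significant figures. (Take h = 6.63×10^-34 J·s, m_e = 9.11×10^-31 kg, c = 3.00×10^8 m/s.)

The photon carries ΔE = hc/λ = 6.63×10^-34·3.00×10^8/4.53×10^-6 m = 4.391×10^-20 J.
Since ΔE = (3² − 2²)E_1, E_1 = 8.782×10^-21 J, and L = h/√(8m_eE_1) = 2.62×10^-9 m = 2.62 nm.

L = 2.62 nm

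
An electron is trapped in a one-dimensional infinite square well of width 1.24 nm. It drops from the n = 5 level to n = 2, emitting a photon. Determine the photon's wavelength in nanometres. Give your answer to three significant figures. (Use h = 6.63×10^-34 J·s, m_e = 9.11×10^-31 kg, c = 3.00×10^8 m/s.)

E_1 = h²/(8m_eL²) = 3.923×10^-20 J, so ΔE = (5² − 2²)E_1 = 8.238×10^-19 J.
λ = hc/ΔE = (6.63×10^-34·3.00×10^8)/8.238×10^-19 = 2.41×10^-7 m = 241 nm.

λ = 241 nm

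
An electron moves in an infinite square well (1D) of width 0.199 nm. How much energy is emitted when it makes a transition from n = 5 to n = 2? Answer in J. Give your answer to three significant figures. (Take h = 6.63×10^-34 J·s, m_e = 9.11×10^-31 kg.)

E_1 = h²/(8m_eL²) = 1.523×10^-18 J.
|ΔE| = |5² − 2²|·E_1 = 21·1.523×10^-18 J = 3.20×10^-17 J.

|ΔE| = 3.20×10^-17 J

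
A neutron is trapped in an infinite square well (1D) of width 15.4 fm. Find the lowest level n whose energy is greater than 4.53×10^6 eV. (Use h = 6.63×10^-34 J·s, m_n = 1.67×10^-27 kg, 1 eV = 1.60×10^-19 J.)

n = 3

E_1 = h²/(8m_nL²) = 1.387×10^-13 J = 8.669×10^5 eV.
Need n² > 4.53×10^6/8.669×10^5 = 5.226, i.e. n > 2.286.
The smallest integer satisfying this is n = 3.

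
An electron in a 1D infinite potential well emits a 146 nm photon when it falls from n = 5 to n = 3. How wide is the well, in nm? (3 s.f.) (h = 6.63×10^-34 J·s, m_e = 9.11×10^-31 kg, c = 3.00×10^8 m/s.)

L = 0.842 nm

The photon carries ΔE = hc/λ = 6.63×10^-34·3.00×10^8/1.46×10^-7 m = 1.362×10^-18 J.
Since ΔE = (5² − 3²)E_1, E_1 = 8.512×10^-20 J, and L = h/√(8m_eE_1) = 8.42×10^-10 m = 0.842 nm.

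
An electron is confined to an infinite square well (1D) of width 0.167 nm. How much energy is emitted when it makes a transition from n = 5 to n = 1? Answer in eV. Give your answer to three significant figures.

E_1 = h²/(8m_eL²) = 2.160×10^-18 J.
|ΔE| = |5² − 1²|·E_1 = 24·2.160×10^-18 J = 5.184×10^-17 J = 324 eV.

|ΔE| = 324 eV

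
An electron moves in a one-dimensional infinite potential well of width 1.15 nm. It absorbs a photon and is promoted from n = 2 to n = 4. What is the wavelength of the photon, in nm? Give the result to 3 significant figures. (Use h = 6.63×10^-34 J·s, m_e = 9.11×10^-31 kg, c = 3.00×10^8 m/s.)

E_1 = h²/(8m_eL²) = 4.561×10^-20 J, so ΔE = (4² − 2²)E_1 = 5.473×10^-19 J.
λ = hc/ΔE = (6.63×10^-34·3.00×10^8)/5.473×10^-19 = 3.63×10^-7 m = 363 nm.

λ = 363 nm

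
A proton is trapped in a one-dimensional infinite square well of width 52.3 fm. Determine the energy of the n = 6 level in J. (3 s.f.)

E_6 = 4.32×10^-13 J

For an infinite well E_n = n²h²/(8m_pL²), so E_1 = h²/(8m_pL²) = (6.626×10^-34)²/(8·1.673×10^-27·(5.23×10^-14 m)²) = 1.199×10^-14 J.
Then E_6 = 6²·E_1 = 36·1.199×10^-14 J = 4.32×10^-13 J.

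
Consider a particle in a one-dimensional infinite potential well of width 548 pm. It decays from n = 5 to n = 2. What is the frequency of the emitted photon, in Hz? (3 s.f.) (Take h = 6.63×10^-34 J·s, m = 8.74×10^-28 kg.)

f = 6.63×10^12 Hz

E_1 = h²/(8mL²) = 2.093×10^-22 J and ΔE = (5² − 2²)E_1 = 4.395×10^-21 J.
f = ΔE/h = 4.395×10^-21/6.63×10^-34 = 6.63×10^12 Hz.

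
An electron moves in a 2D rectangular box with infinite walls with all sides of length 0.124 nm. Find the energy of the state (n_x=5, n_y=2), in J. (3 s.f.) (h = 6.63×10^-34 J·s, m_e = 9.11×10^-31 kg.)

For a 2D rectangular well E = (h²/8m_e)·Σ n_i²/L_i² = (6.63×10^-34)²/(8·9.11×10^-31) · [5²/(0.124 nm)² + 2²/(0.124 nm)²].
Evaluating gives E = 1.14×10^-16 J.

E = 1.14×10^-16 J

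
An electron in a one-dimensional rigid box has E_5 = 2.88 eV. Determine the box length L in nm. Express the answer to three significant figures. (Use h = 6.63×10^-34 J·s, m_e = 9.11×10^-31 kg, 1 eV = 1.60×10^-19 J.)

L = 1.81 nm

From E_n = n²h²/(8m_eL²), L = n·h/√(8m_eE_n).
E_5 = 2.88 eV = 4.608×10^-19 J, so L = 5·6.63×10^-34/√(8·9.11×10^-31·4.608×10^-19) = 1.81×10^-9 m = 1.81 nm.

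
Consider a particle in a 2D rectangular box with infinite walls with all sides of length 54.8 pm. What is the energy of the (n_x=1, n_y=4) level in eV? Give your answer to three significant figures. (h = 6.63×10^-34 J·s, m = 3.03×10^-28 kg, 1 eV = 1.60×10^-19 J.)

E = 6.42 eV

For a 2D rectangular well E = (h²/8m)·Σ n_i²/L_i² = (6.63×10^-34)²/(8·3.03×10^-28) · [1²/(54.8 pm)² + 4²/(54.8 pm)²].
Evaluating gives E = 1.027×10^-18 J = 6.42 eV.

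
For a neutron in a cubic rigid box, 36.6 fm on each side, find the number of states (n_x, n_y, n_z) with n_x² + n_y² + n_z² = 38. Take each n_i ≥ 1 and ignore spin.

The level has n_x² + n_y² + n_z² = 38. The ordered positive-integer solutions are (1, 1, 6), (1, 6, 1), (2, 3, 5), (2, 5, 3), (3, 2, 5), (3, 5, 2), (5, 2, 3), (5, 3, 2), (6, 1, 1).
That gives 9 states.

degeneracy = 9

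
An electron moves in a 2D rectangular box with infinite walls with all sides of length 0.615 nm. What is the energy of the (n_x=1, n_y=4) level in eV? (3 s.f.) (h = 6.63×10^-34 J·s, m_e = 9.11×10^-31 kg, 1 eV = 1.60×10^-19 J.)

E = 16.9 eV

For a 2D rectangular well E = (h²/8m_e)·Σ n_i²/L_i² = (6.63×10^-34)²/(8·9.11×10^-31) · [1²/(0.615 nm)² + 4²/(0.615 nm)²].
Evaluating gives E = 2.711×10^-18 J = 16.9 eV.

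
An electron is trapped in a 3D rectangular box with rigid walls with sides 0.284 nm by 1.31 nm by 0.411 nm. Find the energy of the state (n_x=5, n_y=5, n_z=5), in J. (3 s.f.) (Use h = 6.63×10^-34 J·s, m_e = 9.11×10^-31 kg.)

For a 3D rectangular well E = (h²/8m_e)·Σ n_i²/L_i² = (6.63×10^-34)²/(8·9.11×10^-31) · [5²/(0.284 nm)² + 5²/(1.31 nm)² + 5²/(0.411 nm)²].
Evaluating gives E = 2.85×10^-17 J.

E = 2.85×10^-17 J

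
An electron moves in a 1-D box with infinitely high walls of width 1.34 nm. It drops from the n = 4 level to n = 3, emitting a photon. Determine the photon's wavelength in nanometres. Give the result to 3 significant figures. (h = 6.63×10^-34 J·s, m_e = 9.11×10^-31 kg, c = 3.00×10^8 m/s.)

E_1 = h²/(8m_eL²) = 3.359×10^-20 J, so ΔE = (4² − 3²)E_1 = 2.351×10^-19 J.
λ = hc/ΔE = (6.63×10^-34·3.00×10^8)/2.351×10^-19 = 8.46×10^-7 m = 846 nm.

λ = 846 nm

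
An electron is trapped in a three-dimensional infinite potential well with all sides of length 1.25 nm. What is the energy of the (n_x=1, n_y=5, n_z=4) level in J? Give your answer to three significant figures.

E = 1.62×10^-18 J

For a 3D rectangular well E = (h²/8m_e)·Σ n_i²/L_i² = (6.626×10^-34)²/(8·9.109×10^-31) · [1²/(1.25 nm)² + 5²/(1.25 nm)² + 4²/(1.25 nm)²].
Evaluating gives E = 1.62×10^-18 J.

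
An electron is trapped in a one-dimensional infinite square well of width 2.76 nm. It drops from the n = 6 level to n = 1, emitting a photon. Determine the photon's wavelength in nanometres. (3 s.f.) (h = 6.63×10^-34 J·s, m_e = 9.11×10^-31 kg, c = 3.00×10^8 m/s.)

E_1 = h²/(8m_eL²) = 7.918×10^-21 J, so ΔE = (6² − 1²)E_1 = 2.771×10^-19 J.
λ = hc/ΔE = (6.63×10^-34·3.00×10^8)/2.771×10^-19 = 7.18×10^-7 m = 718 nm.

λ = 718 nm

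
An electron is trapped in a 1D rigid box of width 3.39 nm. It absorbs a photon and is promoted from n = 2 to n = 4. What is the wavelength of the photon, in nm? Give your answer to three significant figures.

λ = 3.16×10^3 nm

E_1 = h²/(8m_eL²) = 5.243×10^-21 J, so ΔE = (4² − 2²)E_1 = 6.292×10^-20 J.
λ = hc/ΔE = (6.626×10^-34·2.998×10^8)/6.292×10^-20 = 3.16×10^-6 m = 3.16×10^3 nm.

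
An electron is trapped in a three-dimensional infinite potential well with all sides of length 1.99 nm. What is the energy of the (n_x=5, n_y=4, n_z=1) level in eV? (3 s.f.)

E = 3.99 eV

For a 3D rectangular well E = (h²/8m_e)·Σ n_i²/L_i² = (6.626×10^-34)²/(8·9.109×10^-31) · [5²/(1.99 nm)² + 4²/(1.99 nm)² + 1²/(1.99 nm)²].
Evaluating gives E = 6.390×10^-19 J = 3.99 eV.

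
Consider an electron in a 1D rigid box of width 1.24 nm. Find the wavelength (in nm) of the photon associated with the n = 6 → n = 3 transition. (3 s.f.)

E_1 = h²/(8m_eL²) = 3.918×10^-20 J, so ΔE = (6² − 3²)E_1 = 1.058×10^-18 J.
λ = hc/ΔE = (6.626×10^-34·2.998×10^8)/1.058×10^-18 = 1.88×10^-7 m = 188 nm.

λ = 188 nm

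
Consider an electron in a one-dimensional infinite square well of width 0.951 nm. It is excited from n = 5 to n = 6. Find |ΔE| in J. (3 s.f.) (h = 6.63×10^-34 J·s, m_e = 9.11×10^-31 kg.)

|ΔE| = 7.34×10^-19 J

E_1 = h²/(8m_eL²) = 6.669×10^-20 J.
|ΔE| = |5² − 6²|·E_1 = 11·6.669×10^-20 J = 7.34×10^-19 J.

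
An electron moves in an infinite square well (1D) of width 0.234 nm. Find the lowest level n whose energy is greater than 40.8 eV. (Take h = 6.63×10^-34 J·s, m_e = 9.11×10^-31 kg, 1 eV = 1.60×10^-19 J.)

n = 3

E_1 = h²/(8m_eL²) = 1.102×10^-18 J = 6.888 eV.
Need n² > 40.8/6.888 = 5.923, i.e. n > 2.434.
The smallest integer satisfying this is n = 3.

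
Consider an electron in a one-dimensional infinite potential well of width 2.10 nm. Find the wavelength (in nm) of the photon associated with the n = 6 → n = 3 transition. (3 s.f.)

λ = 539 nm

E_1 = h²/(8m_eL²) = 1.366×10^-20 J, so ΔE = (6² − 3²)E_1 = 3.688×10^-19 J.
λ = hc/ΔE = (6.626×10^-34·2.998×10^8)/3.688×10^-19 = 5.39×10^-7 m = 539 nm.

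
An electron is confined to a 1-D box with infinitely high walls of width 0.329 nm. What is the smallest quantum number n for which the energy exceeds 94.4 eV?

E_1 = h²/(8m_eL²) = 5.566×10^-19 J = 3.474 eV.
Need n² > 94.4/3.474 = 27.17, i.e. n > 5.212.
The smallest integer satisfying this is n = 6.

n = 6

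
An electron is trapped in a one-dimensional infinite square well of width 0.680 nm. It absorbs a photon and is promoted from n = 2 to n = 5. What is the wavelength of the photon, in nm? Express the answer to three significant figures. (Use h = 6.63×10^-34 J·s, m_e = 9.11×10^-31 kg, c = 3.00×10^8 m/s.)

E_1 = h²/(8m_eL²) = 1.304×10^-19 J, so ΔE = (5² − 2²)E_1 = 2.738×10^-18 J.
λ = hc/ΔE = (6.63×10^-34·3.00×10^8)/2.738×10^-18 = 7.26×10^-8 m = 72.6 nm.

λ = 72.6 nm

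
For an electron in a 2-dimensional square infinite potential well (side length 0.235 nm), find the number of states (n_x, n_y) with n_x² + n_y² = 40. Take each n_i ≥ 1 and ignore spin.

The level has n_x² + n_y² = 40. The ordered positive-integer solutions are (2, 6), (6, 2).
That gives 2 states.

degeneracy = 2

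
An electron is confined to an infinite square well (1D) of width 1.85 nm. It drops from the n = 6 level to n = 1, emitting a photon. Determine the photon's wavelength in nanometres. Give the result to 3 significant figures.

λ = 322 nm

E_1 = h²/(8m_eL²) = 1.760×10^-20 J, so ΔE = (6² − 1²)E_1 = 6.160×10^-19 J.
λ = hc/ΔE = (6.626×10^-34·2.998×10^8)/6.160×10^-19 = 3.22×10^-7 m = 322 nm.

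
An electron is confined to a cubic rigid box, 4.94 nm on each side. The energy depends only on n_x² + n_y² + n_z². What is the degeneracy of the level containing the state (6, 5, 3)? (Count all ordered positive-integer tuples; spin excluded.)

degeneracy = 6

The level has n_x² + n_y² + n_z² = 70. The ordered positive-integer solutions are (3, 5, 6), (3, 6, 5), (5, 3, 6), (5, 6, 3), (6, 3, 5), (6, 5, 3).
That gives 6 states.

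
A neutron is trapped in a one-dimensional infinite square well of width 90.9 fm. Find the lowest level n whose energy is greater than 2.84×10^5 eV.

n = 4

E_1 = h²/(8m_nL²) = 3.965×10^-15 J = 2.475×10^4 eV.
Need n² > 2.84×10^5/2.475×10^4 = 11.47, i.e. n > 3.387.
The smallest integer satisfying this is n = 4.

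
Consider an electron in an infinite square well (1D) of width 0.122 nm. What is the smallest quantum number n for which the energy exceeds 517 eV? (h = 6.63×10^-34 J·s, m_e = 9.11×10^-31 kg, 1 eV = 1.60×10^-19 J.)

n = 5

E_1 = h²/(8m_eL²) = 4.052×10^-18 J = 25.32 eV.
Need n² > 517/25.32 = 20.42, i.e. n > 4.519.
The smallest integer satisfying this is n = 5.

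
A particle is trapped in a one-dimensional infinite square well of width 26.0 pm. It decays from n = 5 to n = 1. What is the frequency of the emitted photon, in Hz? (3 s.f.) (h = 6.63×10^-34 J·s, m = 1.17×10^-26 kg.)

E_1 = h²/(8mL²) = 6.947×10^-21 J and ΔE = (5² − 1²)E_1 = 1.667×10^-19 J.
f = ΔE/h = 1.667×10^-19/6.63×10^-34 = 2.51×10^14 Hz.

f = 2.51×10^14 Hz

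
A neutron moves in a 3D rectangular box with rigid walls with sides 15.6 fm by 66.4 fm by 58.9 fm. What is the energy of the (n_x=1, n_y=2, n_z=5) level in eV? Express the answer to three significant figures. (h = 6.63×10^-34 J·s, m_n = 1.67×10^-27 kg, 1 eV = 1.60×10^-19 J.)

For a 3D rectangular well E = (h²/8m_n)·Σ n_i²/L_i² = (6.63×10^-34)²/(8·1.67×10^-27) · [1²/(15.6 fm)² + 2²/(66.4 fm)² + 5²/(58.9 fm)²].
Evaluating gives E = 4.021×10^-13 J = 2.51×10^6 eV.

E = 2.51×10^6 eV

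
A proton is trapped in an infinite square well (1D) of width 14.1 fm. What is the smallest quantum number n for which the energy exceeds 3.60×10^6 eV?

n = 2

E_1 = h²/(8m_pL²) = 1.650×10^-13 J = 1.030×10^6 eV.
Need n² > 3.60×10^6/1.030×10^6 = 3.495, i.e. n > 1.869.
The smallest integer satisfying this is n = 2.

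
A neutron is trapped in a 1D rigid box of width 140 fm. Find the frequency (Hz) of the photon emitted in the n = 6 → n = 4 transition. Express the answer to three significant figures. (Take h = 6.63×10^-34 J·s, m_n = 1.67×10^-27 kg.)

f = 5.06×10^19 Hz

E_1 = h²/(8m_nL²) = 1.679×10^-15 J and ΔE = (6² − 4²)E_1 = 3.358×10^-14 J.
f = ΔE/h = 3.358×10^-14/6.63×10^-34 = 5.06×10^19 Hz.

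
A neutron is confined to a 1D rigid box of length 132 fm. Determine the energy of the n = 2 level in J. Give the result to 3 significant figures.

For an infinite well E_n = n²h²/(8m_nL²), so E_1 = h²/(8m_nL²) = (6.626×10^-34)²/(8·1.675×10^-27·(1.32×10^-13 m)²) = 1.880×10^-15 J.
Then E_2 = 2²·E_1 = 4·1.880×10^-15 J = 7.52×10^-15 J.

E_2 = 7.52×10^-15 J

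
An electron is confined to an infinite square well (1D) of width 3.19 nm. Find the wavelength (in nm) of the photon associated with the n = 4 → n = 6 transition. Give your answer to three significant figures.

λ = 1.68×10^3 nm

E_1 = h²/(8m_eL²) = 5.921×10^-21 J, so ΔE = (6² − 4²)E_1 = 1.184×10^-19 J.
λ = hc/ΔE = (6.626×10^-34·2.998×10^8)/1.184×10^-19 = 1.68×10^-6 m = 1.68×10^3 nm.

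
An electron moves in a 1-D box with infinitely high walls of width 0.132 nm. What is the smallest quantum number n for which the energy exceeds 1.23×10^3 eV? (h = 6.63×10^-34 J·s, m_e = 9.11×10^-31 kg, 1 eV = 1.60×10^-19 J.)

n = 8

E_1 = h²/(8m_eL²) = 3.462×10^-18 J = 21.64 eV.
Need n² > 1.23×10^3/21.64 = 56.84, i.e. n > 7.539.
The smallest integer satisfying this is n = 8.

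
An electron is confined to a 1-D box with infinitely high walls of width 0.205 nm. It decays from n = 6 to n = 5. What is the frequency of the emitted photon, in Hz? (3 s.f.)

f = 2.38×10^16 Hz

E_1 = h²/(8m_eL²) = 1.434×10^-18 J and ΔE = (6² − 5²)E_1 = 1.577×10^-17 J.
f = ΔE/h = 1.577×10^-17/6.626×10^-34 = 2.38×10^16 Hz.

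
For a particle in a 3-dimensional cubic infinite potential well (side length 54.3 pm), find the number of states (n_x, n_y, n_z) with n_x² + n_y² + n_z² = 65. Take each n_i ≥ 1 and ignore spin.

degeneracy = 6

The level has n_x² + n_y² + n_z² = 65. The ordered positive-integer solutions are (2, 5, 6), (2, 6, 5), (5, 2, 6), (5, 6, 2), (6, 2, 5), (6, 5, 2).
That gives 6 states.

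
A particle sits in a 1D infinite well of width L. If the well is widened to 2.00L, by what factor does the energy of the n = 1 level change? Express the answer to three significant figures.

E_n ∝ 1/L², so the energy scales by 1/2.00² = 0.250.

0.250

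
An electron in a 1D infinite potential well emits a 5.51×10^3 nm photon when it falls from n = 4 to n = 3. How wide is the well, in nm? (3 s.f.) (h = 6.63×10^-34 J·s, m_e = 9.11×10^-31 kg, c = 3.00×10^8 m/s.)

L = 3.42 nm

The photon carries ΔE = hc/λ = 6.63×10^-34·3.00×10^8/5.51×10^-6 m = 3.610×10^-20 J.
Since ΔE = (4² − 3²)E_1, E_1 = 5.157×10^-21 J, and L = h/√(8m_eE_1) = 3.42×10^-9 m = 3.42 nm.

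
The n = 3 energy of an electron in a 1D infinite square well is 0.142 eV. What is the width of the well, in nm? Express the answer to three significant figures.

L = 4.88 nm

From E_n = n²h²/(8m_eL²), L = n·h/√(8m_eE_n).
E_3 = 0.142 eV = 2.275×10^-20 J, so L = 3·6.626×10^-34/√(8·9.109×10^-31·2.275×10^-20) = 4.88×10^-9 m = 4.88 nm.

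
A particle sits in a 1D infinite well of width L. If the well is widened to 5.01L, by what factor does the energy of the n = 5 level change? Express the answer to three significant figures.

0.0398

E_n ∝ 1/L², so the energy scales by 1/5.01² = 0.0398.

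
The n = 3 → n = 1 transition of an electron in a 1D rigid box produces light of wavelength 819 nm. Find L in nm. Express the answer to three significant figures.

L = 1.41 nm

The photon carries ΔE = hc/λ = 6.626×10^-34·2.998×10^8/8.19×10^-7 m = 2.425×10^-19 J.
Since ΔE = (3² − 1²)E_1, E_1 = 3.031×10^-20 J, and L = h/√(8m_eE_1) = 1.41×10^-9 m = 1.41 nm.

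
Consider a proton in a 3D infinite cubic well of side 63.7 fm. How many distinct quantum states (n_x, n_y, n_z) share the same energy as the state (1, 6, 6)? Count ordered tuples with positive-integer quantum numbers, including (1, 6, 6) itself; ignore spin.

The level has n_x² + n_y² + n_z² = 73. The ordered positive-integer solutions are (1, 6, 6), (6, 1, 6), (6, 6, 1).
That gives 3 states.

degeneracy = 3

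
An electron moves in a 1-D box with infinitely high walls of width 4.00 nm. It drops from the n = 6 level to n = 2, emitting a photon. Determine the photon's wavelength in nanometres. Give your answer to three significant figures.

λ = 1.65×10^3 nm

E_1 = h²/(8m_eL²) = 3.765×10^-21 J, so ΔE = (6² − 2²)E_1 = 1.205×10^-19 J.
λ = hc/ΔE = (6.626×10^-34·2.998×10^8)/1.205×10^-19 = 1.65×10^-6 m = 1.65×10^3 nm.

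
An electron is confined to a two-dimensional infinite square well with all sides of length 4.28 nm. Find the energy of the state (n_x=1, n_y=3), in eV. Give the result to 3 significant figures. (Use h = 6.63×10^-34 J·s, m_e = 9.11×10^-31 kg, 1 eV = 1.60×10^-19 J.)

E = 0.206 eV

For a 2D rectangular well E = (h²/8m_e)·Σ n_i²/L_i² = (6.63×10^-34)²/(8·9.11×10^-31) · [1²/(4.28 nm)² + 3²/(4.28 nm)²].
Evaluating gives E = 3.293×10^-20 J = 0.206 eV.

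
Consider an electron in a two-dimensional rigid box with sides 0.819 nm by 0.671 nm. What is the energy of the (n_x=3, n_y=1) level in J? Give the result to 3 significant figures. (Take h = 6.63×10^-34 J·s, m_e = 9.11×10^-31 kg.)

E = 9.43×10^-19 J

For a 2D rectangular well E = (h²/8m_e)·Σ n_i²/L_i² = (6.63×10^-34)²/(8·9.11×10^-31) · [3²/(0.819 nm)² + 1²/(0.671 nm)²].
Evaluating gives E = 9.43×10^-19 J.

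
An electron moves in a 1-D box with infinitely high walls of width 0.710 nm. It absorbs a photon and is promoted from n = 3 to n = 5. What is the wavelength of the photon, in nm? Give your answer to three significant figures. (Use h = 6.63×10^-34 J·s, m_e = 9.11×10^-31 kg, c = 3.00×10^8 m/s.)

E_1 = h²/(8m_eL²) = 1.196×10^-19 J, so ΔE = (5² − 3²)E_1 = 1.914×10^-18 J.
λ = hc/ΔE = (6.63×10^-34·3.00×10^8)/1.914×10^-18 = 1.04×10^-7 m = 104 nm.

λ = 104 nm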